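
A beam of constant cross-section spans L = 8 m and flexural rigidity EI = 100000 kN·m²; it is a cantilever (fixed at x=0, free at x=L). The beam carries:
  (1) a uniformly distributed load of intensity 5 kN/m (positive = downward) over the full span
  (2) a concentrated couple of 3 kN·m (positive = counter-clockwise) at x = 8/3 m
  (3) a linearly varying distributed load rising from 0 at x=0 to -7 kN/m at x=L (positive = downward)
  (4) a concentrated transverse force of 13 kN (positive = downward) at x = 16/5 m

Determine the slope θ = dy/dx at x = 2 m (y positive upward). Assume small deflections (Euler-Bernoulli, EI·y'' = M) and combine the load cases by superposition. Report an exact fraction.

Load 1 — uniform load w=5 kN/m over full span:
  θ_1 = -wx(x²-3Lx+3L²)/(6EI) = -5·2·(2²-3·8·2+3·8²)/(6·100000) = -37/15000 rad
Load 2 — applied couple M₀=3 kN·m at a=8/3 m (b=L-a=16/3):
  θ_2 = M₀x/EI  [x≤a] = 3·2/100000 = 3/50000 rad
Load 3 — triangular load w₀=-7 kN/m (0→w₀ over full span):
  θ_3 = (w₀Lx²/4-w₀L²x/3-w₀x⁴/(24L))/EI = ((-7)·8·2²/4-(-7)·8²·2/3-(-7)·2⁴/(24·8))/100000 = 973/400000 rad
Load 4 — point force P=13 kN at a=16/5 m (b=L-a=24/5):
  θ_4 = -Px(2a-x)/(2EI)  [x≤a] = -13·2·(2·(16/5)-2)/(2·100000) = -143/250000 rad
Superposition: θ = Σ θ_i = -3277/6000000 rad ≈ -0.000546 rad

θ(2) = -3277/6000000 rad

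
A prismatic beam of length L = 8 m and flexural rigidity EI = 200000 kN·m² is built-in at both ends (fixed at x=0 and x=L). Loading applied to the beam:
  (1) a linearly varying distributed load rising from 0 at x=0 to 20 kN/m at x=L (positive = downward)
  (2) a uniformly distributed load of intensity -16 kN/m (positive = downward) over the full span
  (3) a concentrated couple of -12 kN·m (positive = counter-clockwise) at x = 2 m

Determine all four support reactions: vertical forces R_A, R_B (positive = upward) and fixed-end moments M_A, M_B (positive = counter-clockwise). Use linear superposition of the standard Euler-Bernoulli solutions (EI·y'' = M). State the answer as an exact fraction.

R_A = -667/16 kN, M_A = -485/12 kN·m, R_B = -101/16 kN, M_B = 211/12 kN·m

Load 1 — triangular load w₀=20 kN/m (0→w₀ over full span):
  R_A = 3w₀L/20 = 3·20·8/20 = 24 kN
  M_A = w₀L²/30 = 20·8²/30 = 128/3 kN·m
  R_B = 7w₀L/20 = 7·20·8/20 = 56 kN
  M_B = -w₀L²/20 = -20·8²/20 = -64 kN·m
Load 2 — uniform load w=-16 kN/m over full span:
  R_A = wL/2 = (-16)·8/2 = -64 kN
  M_A = wL²/12 = (-16)·8²/12 = -256/3 kN·m
  R_B = wL/2 = (-16)·8/2 = -64 kN
  M_B = -wL²/12 = -(-16)·8²/12 = 256/3 kN·m
Load 3 — applied couple M₀=-12 kN·m at a=2 m (b=L-a=6):
  R_A = 6M₀ab/L³ = 6·(-12)·2·6/8³ = -27/16 kN
  M_A = M₀b(2a-b)/L² = (-12)·6·(2·2-6)/8² = 9/4 kN·m
  R_B = -6M₀ab/L³ = -6·(-12)·2·6/8³ = 27/16 kN
  M_B = M₀a(2b-a)/L² = (-12)·2·(2·6-2)/8² = -15/4 kN·m
Superposition: R_A = -667/16 kN, M_A = -485/12 kN·m, R_B = -101/16 kN, M_B = 211/12 kN·m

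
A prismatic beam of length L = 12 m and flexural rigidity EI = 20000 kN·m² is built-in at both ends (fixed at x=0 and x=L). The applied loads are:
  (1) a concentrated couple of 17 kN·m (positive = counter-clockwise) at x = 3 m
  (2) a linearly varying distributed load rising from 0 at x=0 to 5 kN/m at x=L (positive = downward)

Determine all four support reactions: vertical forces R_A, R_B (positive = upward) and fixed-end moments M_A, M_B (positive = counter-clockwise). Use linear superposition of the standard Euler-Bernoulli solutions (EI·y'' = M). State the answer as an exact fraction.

R_A = 339/32 kN, M_A = 333/16 kN·m, R_B = 621/32 kN, M_B = -491/16 kN·m

Load 1 — applied couple M₀=17 kN·m at a=3 m (b=L-a=9):
  R_A = 6M₀ab/L³ = 6·17·3·9/12³ = 51/32 kN
  M_A = M₀b(2a-b)/L² = 17·9·(2·3-9)/12² = -51/16 kN·m
  R_B = -6M₀ab/L³ = -6·17·3·9/12³ = -51/32 kN
  M_B = M₀a(2b-a)/L² = 17·3·(2·9-3)/12² = 85/16 kN·m
Load 2 — triangular load w₀=5 kN/m (0→w₀ over full span):
  R_A = 3w₀L/20 = 3·5·12/20 = 9 kN
  M_A = w₀L²/30 = 5·12²/30 = 24 kN·m
  R_B = 7w₀L/20 = 7·5·12/20 = 21 kN
  M_B = -w₀L²/20 = -5·12²/20 = -36 kN·m
Superposition: R_A = 339/32 kN, M_A = 333/16 kN·m, R_B = 621/32 kN, M_B = -491/16 kN·m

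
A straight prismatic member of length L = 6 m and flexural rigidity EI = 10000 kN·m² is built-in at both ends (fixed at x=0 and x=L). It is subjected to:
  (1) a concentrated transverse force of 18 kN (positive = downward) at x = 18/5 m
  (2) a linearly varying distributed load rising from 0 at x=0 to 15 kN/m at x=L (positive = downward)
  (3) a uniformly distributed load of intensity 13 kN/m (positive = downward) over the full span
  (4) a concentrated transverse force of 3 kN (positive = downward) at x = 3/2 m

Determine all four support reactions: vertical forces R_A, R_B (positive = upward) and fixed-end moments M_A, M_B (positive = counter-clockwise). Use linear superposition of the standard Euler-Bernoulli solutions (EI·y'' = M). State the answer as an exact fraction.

R_A = 245469/4000 kN, M_A = 279597/4000 kN·m, R_B = 330531/4000 kN, M_B = -329583/4000 kN·m

Load 1 — point force P=18 kN at a=18/5 m (b=L-a=12/5):
  R_A = Pb²(3a+b)/L³ = 18·(12/5)²·(3·(18/5)+(12/5))/6³ = 792/125 kN
  M_A = Pab²/L² = 18·(18/5)·(12/5)²/6² = 1296/125 kN·m
  R_B = Pa²(a+3b)/L³ = 18·(18/5)²·((18/5)+3·(12/5))/6³ = 1458/125 kN
  M_B = -Pa²b/L² = -18·(18/5)²·(12/5)/6² = -1944/125 kN·m
Load 2 — triangular load w₀=15 kN/m (0→w₀ over full span):
  R_A = 3w₀L/20 = 3·15·6/20 = 27/2 kN
  M_A = w₀L²/30 = 15·6²/30 = 18 kN·m
  R_B = 7w₀L/20 = 7·15·6/20 = 63/2 kN
  M_B = -w₀L²/20 = -15·6²/20 = -27 kN·m
Load 3 — uniform load w=13 kN/m over full span:
  R_A = wL/2 = 13·6/2 = 39 kN
  M_A = wL²/12 = 13·6²/12 = 39 kN·m
  R_B = wL/2 = 13·6/2 = 39 kN
  M_B = -wL²/12 = -13·6²/12 = -39 kN·m
Load 4 — point force P=3 kN at a=3/2 m (b=L-a=9/2):
  R_A = Pb²(3a+b)/L³ = 3·(9/2)²·(3·(3/2)+(9/2))/6³ = 81/32 kN
  M_A = Pab²/L² = 3·(3/2)·(9/2)²/6² = 81/32 kN·m
  R_B = Pa²(a+3b)/L³ = 3·(3/2)²·((3/2)+3·(9/2))/6³ = 15/32 kN
  M_B = -Pa²b/L² = -3·(3/2)²·(9/2)/6² = -27/32 kN·m
Superposition: R_A = 245469/4000 kN, M_A = 279597/4000 kN·m, R_B = 330531/4000 kN, M_B = -329583/4000 kN·m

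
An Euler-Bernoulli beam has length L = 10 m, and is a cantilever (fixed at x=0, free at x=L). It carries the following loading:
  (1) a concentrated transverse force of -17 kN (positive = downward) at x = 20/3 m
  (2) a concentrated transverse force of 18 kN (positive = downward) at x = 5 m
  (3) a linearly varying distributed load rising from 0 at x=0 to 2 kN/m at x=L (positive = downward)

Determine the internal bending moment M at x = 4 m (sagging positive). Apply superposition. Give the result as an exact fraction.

Load 1 — point force P=-17 kN at a=20/3 m (b=L-a=10/3):
  M_1 = -P(a-x)  [x≤a] = -(-17)·((20/3)-4) = 136/3 kN·m
Load 2 — point force P=18 kN at a=5 m (b=L-a=5):
  M_2 = -P(a-x)  [x≤a] = -18·(5-4) = -18 kN·m
Load 3 — triangular load w₀=2 kN/m (0→w₀ over full span):
  M_3 = w₀Lx/2 - w₀L²/3 - w₀x³/(6L) = 2·10·4/2 - 2·10²/3 - 2·4³/(6·10) = -144/5 kN·m
Superposition: M = Σ M_i = -22/15 kN·m ≈ -1.466667 kN·m

M(4) = -22/15 kN·m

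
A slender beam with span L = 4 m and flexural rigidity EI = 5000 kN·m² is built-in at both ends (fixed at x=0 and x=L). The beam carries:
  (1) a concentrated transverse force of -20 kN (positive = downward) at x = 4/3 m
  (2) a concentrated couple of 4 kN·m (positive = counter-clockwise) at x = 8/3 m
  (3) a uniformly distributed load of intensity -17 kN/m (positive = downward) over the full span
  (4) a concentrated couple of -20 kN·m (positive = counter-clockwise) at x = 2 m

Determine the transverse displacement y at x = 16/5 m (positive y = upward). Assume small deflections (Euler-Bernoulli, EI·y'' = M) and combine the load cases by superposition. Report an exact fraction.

Load 1 — point force P=-20 kN at a=4/3 m (b=L-a=8/3):
  y_1 = -Pa²(L-x)²(3bL-(3b+a)(L-x))/(6L³EI)  [x>a] = -(-20)·(4/3)²·(4-(16/5))²·(3·(8/3)·4-(3·(8/3)+(4/3))·(4-(16/5)))/(6·4³·5000) = 368/1265625 m
Load 2 — applied couple M₀=4 kN·m at a=8/3 m (b=L-a=4/3):
  y_2 = (R_Ax³/6 - M_Ax²/2 - M₀(x-a)²/2)/EI  [x>a] with R_A=4/3, M_A=4/3 = ((4/3)·(16/5)³/6 - (4/3)·(16/5)²/2 - 4·((16/5)-(8/3))²/2)/5000 = -16/703125 m
Load 3 — uniform load w=-17 kN/m over full span:
  y_3 = -wx²(L-x)²/(24EI) = -(-17)·(16/5)²·(4-(16/5))²/(24·5000) = 1088/1171875 m
Load 4 — applied couple M₀=-20 kN·m at a=2 m (b=L-a=2):
  y_4 = (R_Ax³/6 - M_Ax²/2 - M₀(x-a)²/2)/EI  [x>a] with R_A=-15/2, M_A=-5 = ((-15/2)·(16/5)³/6 - (-5)·(16/5)²/2 - (-20)·((16/5)-2)²/2)/5000 = -3/15625 m
Superposition: y = Σ y_i = 31781/31640625 m ≈ 0.001004 m

y(16/5) = 31781/31640625 m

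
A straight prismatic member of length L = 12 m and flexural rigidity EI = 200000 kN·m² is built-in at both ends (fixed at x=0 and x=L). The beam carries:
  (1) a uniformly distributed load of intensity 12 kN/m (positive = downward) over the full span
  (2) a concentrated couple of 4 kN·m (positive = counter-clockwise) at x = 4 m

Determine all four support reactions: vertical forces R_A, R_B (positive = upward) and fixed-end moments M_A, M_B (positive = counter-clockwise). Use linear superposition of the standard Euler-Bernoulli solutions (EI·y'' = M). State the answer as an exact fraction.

Load 1 — uniform load w=12 kN/m over full span:
  R_A = wL/2 = 12·12/2 = 72 kN
  M_A = wL²/12 = 12·12²/12 = 144 kN·m
  R_B = wL/2 = 12·12/2 = 72 kN
  M_B = -wL²/12 = -12·12²/12 = -144 kN·m
Load 2 — applied couple M₀=4 kN·m at a=4 m (b=L-a=8):
  R_A = 6M₀ab/L³ = 6·4·4·8/12³ = 4/9 kN
  M_A = M₀b(2a-b)/L² = 4·8·(2·4-8)/12² = 0 kN·m
  R_B = -6M₀ab/L³ = -6·4·4·8/12³ = -4/9 kN
  M_B = M₀a(2b-a)/L² = 4·4·(2·8-4)/12² = 4/3 kN·m
Superposition: R_A = 652/9 kN, M_A = 144 kN·m, R_B = 644/9 kN, M_B = -428/3 kN·m

R_A = 652/9 kN, M_A = 144 kN·m, R_B = 644/9 kN, M_B = -428/3 kN·m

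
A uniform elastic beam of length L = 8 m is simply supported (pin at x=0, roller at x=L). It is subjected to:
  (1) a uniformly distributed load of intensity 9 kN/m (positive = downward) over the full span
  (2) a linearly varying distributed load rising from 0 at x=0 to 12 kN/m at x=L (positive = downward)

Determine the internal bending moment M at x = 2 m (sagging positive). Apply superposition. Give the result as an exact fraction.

M(2) = 84 kN·m

Load 1 — uniform load w=9 kN/m over full span:
  M_1 = wx(L-x)/2 = 9·2·(8-2)/2 = 54 kN·m
Load 2 — triangular load w₀=12 kN/m (0→w₀ over full span):
  M_2 = w₀Lx/6 - w₀x³/(6L) = 12·8·2/6 - 12·2³/(6·8) = 30 kN·m
Superposition: M = Σ M_i = 84 kN·m ≈ 84.000000 kN·m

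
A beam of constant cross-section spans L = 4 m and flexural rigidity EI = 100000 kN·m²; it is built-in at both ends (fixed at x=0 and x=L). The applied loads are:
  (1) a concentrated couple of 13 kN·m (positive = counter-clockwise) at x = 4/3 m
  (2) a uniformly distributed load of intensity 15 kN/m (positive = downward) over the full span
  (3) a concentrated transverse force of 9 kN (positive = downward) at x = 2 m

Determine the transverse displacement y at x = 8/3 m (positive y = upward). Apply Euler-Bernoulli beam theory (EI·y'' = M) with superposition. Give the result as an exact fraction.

y(8/3) = -97/1215000 m

Load 1 — applied couple M₀=13 kN·m at a=4/3 m (b=L-a=8/3):
  y_1 = (R_Ax³/6 - M_Ax²/2 - M₀(x-a)²/2)/EI  [x>a] with R_A=13/3, M_A=0 = ((13/3)·(8/3)³/6 - 0·(8/3)²/2 - 13·((8/3)-(4/3))²/2)/100000 = 13/607500 m
Load 2 — uniform load w=15 kN/m over full span:
  y_2 = -wx²(L-x)²/(24EI) = -15·(8/3)²·(4-(8/3))²/(24·100000) = -4/50625 m
Load 3 — point force P=9 kN at a=2 m (b=L-a=2):
  y_3 = -Pa²(L-x)²(3bL-(3b+a)(L-x))/(6L³EI)  [x>a] = -9·2²·(4-(8/3))²·(3·2·4-(3·2+2)·(4-(8/3)))/(6·4³·100000) = -1/45000 m
Superposition: y = Σ y_i = -97/1215000 m ≈ -0.000080 m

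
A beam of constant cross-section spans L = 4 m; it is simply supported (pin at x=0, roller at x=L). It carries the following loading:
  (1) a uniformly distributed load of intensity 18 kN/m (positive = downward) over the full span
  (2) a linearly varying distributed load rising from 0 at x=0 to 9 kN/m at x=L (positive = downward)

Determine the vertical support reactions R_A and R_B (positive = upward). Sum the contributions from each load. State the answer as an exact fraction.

Load 1 — uniform load w=18 kN/m over full span:
  R_A = wL/2 = 18·4/2 = 36 kN
  R_B = wL/2 = 18·4/2 = 36 kN
Load 2 — triangular load w₀=9 kN/m (0→w₀ over full span):
  R_A = w₀L/6 = 9·4/6 = 6 kN
  R_B = w₀L/3 = 9·4/3 = 12 kN
Superposition: R_A = 42 kN, R_B = 48 kN

R_A = 42 kN, R_B = 48 kN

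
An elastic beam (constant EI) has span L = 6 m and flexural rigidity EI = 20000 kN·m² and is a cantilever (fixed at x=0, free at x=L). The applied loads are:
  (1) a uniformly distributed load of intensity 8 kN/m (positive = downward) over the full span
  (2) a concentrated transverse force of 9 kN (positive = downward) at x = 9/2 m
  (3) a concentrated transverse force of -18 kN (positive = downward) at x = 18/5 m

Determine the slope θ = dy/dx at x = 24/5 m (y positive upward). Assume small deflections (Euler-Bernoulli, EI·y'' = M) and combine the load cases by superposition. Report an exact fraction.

Load 1 — uniform load w=8 kN/m over full span:
  θ_1 = -wx(x²-3Lx+3L²)/(6EI) = -8·(24/5)·((24/5)²-3·6·(24/5)+3·6²)/(6·20000) = -1116/78125 rad
Load 2 — point force P=9 kN at a=9/2 m (b=L-a=3/2):
  θ_2 = -Pa²/(2EI)  [x>a] = -9·(9/2)²/(2·20000) = -729/160000 rad
Load 3 — point force P=-18 kN at a=18/5 m (b=L-a=12/5):
  θ_3 = -Pa²/(2EI)  [x>a] = -(-18)·(18/5)²/(2·20000) = 729/125000 rad
Superposition: θ = Σ θ_i = -260181/20000000 rad ≈ -0.013009 rad

θ(24/5) = -260181/20000000 rad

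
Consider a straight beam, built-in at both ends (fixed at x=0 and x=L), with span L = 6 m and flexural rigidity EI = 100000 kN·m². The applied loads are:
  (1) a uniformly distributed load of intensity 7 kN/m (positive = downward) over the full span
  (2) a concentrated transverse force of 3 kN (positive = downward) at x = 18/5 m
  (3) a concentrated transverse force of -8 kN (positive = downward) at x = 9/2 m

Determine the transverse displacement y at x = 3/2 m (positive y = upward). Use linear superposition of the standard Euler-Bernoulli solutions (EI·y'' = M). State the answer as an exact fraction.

Load 1 — uniform load w=7 kN/m over full span:
  y_1 = -wx²(L-x)²/(24EI) = -7·(3/2)²·(6-(3/2))²/(24·100000) = -1701/12800000 m
Load 2 — point force P=3 kN at a=18/5 m (b=L-a=12/5):
  y_2 = -Pb²x²(3aL-(3a+b)x)/(6L³EI)  [x≤a] = -3·(12/5)²·(3/2)²·(3·(18/5)·6-(3·(18/5)+(12/5))·(3/2))/(6·6³·100000) = -27/2000000 m
Load 3 — point force P=-8 kN at a=9/2 m (b=L-a=3/2):
  y_3 = -Pb²x²(3aL-(3a+b)x)/(6L³EI)  [x≤a] = -(-8)·(3/2)²·(3/2)²·(3·(9/2)·6-(3·(9/2)+(3/2))·(3/2))/(6·6³·100000) = 117/6400000 m
Superposition: y = Σ y_i = -8199/64000000 m ≈ -0.000128 m

y(3/2) = -8199/64000000 m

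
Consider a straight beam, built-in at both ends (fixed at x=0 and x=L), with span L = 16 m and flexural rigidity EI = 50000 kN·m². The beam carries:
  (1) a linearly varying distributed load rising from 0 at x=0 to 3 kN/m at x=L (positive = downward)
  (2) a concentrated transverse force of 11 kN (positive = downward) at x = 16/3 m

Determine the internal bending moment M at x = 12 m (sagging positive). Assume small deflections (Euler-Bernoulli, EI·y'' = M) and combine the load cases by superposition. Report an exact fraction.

Load 1 — triangular load w₀=3 kN/m (0→w₀ over full span):
  M_1 = 3w₀Lx/20 - w₀L²/30 - w₀x³/(6L) = 3·3·16·12/20 - 3·16²/30 - 3·12³/(6·16) = 34/5 kN·m
Load 2 — point force P=11 kN at a=16/3 m (b=L-a=32/3):
  M_2 = Pa²(a+3b)(L-x)/L³ - Pa²b/L²  [x>a] = 11·(16/3)²·((16/3)+3·(32/3))·(16-12)/16³ - 11·(16/3)²·(32/3)/16² = -44/27 kN·m
Superposition: M = Σ M_i = 698/135 kN·m ≈ 5.170370 kN·m

M(12) = 698/135 kN·m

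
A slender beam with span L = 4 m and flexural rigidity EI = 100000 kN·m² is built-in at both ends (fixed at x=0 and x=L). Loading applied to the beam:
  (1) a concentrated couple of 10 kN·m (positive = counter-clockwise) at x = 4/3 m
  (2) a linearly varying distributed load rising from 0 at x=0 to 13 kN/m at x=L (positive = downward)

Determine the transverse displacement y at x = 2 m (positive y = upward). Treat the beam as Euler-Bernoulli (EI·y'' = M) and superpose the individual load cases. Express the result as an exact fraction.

Load 1 — applied couple M₀=10 kN·m at a=4/3 m (b=L-a=8/3):
  y_1 = (R_Ax³/6 - M_Ax²/2 - M₀(x-a)²/2)/EI  [x>a] with R_A=10/3, M_A=0 = ((10/3)·2³/6 - 0·2²/2 - 10·(2-(4/3))²/2)/100000 = 1/45000 m
Load 2 — triangular load w₀=13 kN/m (0→w₀ over full span):
  y_2 = -w₀x²(L-x)²(x+2L)/(120LEI) = -13·2²·(4-2)²·(2+2·4)/(120·4·100000) = -13/300000 m
Superposition: y = Σ y_i = -19/900000 m ≈ -0.000021 m

y(2) = -19/900000 m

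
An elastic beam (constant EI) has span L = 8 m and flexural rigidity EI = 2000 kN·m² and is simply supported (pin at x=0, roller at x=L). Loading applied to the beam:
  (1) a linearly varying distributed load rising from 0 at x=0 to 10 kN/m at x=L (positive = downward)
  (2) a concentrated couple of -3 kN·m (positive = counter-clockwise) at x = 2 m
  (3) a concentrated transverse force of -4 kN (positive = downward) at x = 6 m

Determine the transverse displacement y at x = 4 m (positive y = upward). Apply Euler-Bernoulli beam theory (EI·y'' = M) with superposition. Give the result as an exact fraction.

y(4) = -739/6000 m

Load 1 — triangular load w₀=10 kN/m (0→w₀ over full span):
  y_1 = -w₀x(7L⁴-10L²x²+3x⁴)/(360LEI) = -10·4·(7·8⁴-10·8²·4²+3·4⁴)/(360·8·2000) = -2/15 m
Load 2 — applied couple M₀=-3 kN·m at a=2 m (b=L-a=6):
  y_2 = (M₀x³/(6L)-M₀(x-a)²/2+C₁x)/EI  [x>a] with C₁=M₀(3b²-L²)/(6L)=-11/4 = ((-3)·4³/(6·8)-(-3)·(4-2)²/2+(-11/4)·4)/2000 = -9/2000 m
Load 3 — point force P=-4 kN at a=6 m (b=L-a=2):
  y_3 = -Pbx(L²-b²-x²)/(6LEI)  [x≤a] = -(-4)·2·4·(8²-2²-4²)/(6·8·2000) = 11/750 m
Superposition: y = Σ y_i = -739/6000 m ≈ -0.123167 m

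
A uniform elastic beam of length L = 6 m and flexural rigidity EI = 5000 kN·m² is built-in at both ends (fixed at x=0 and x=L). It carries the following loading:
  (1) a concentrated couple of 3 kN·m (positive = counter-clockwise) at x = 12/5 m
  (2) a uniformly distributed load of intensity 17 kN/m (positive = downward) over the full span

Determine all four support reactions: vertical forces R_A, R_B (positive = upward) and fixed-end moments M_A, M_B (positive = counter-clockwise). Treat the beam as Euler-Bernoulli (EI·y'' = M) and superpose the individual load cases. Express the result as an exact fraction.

Load 1 — applied couple M₀=3 kN·m at a=12/5 m (b=L-a=18/5):
  R_A = 6M₀ab/L³ = 6·3·(12/5)·(18/5)/6³ = 18/25 kN
  M_A = M₀b(2a-b)/L² = 3·(18/5)·(2·(12/5)-(18/5))/6² = 9/25 kN·m
  R_B = -6M₀ab/L³ = -6·3·(12/5)·(18/5)/6³ = -18/25 kN
  M_B = M₀a(2b-a)/L² = 3·(12/5)·(2·(18/5)-(12/5))/6² = 24/25 kN·m
Load 2 — uniform load w=17 kN/m over full span:
  R_A = wL/2 = 17·6/2 = 51 kN
  M_A = wL²/12 = 17·6²/12 = 51 kN·m
  R_B = wL/2 = 17·6/2 = 51 kN
  M_B = -wL²/12 = -17·6²/12 = -51 kN·m
Superposition: R_A = 1293/25 kN, M_A = 1284/25 kN·m, R_B = 1257/25 kN, M_B = -1251/25 kN·m

R_A = 1293/25 kN, M_A = 1284/25 kN·m, R_B = 1257/25 kN, M_B = -1251/25 kN·m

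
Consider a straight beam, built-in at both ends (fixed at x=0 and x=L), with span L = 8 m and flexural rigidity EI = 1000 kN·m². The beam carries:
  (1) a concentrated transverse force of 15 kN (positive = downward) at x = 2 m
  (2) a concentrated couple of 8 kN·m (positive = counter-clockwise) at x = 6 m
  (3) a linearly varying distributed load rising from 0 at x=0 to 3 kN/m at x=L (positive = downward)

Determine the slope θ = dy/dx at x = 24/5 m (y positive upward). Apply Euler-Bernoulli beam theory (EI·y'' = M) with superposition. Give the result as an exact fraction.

Load 1 — point force P=15 kN at a=2 m (b=L-a=6):
  θ_1 = Pa²(L-x)(2bL-(3b+a)(L-x))/(2L³EI)  [x>a] = 15·2²·(8-(24/5))·(2·6·8-(3·6+2)·(8-(24/5)))/(2·8³·1000) = 3/500 rad
Load 2 — applied couple M₀=8 kN·m at a=6 m (b=L-a=2):
  θ_2 = (R_Ax²/2 - M_Ax)/EI  [x≤a] with R_A=9/8, M_A=5/2 = ((9/8)·(24/5)²/2 - (5/2)·(24/5))/1000 = 3/3125 rad
Load 3 — triangular load w₀=3 kN/m (0→w₀ over full span):
  θ_3 = -w₀(2x(L-x)(L-2x)(x+2L)+x²(L-x)²)/(120LEI) = -3·(2·(24/5)·(8-(24/5))·(8-2·(24/5))·((24/5)+2·8)+(24/5)²·(8-(24/5))²)/(120·8·1000) = 192/78125 rad
Superposition: θ = Σ θ_i = 2943/312500 rad ≈ 0.009418 rad

θ(24/5) = 2943/312500 rad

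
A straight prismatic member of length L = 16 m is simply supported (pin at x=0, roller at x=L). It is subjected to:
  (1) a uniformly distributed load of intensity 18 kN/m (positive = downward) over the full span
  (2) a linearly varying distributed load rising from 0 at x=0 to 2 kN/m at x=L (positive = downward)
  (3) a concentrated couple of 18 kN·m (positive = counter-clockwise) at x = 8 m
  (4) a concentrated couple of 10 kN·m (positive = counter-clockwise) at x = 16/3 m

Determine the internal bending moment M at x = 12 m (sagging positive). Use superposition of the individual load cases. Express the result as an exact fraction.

Load 1 — uniform load w=18 kN/m over full span:
  M_1 = wx(L-x)/2 = 18·12·(16-12)/2 = 432 kN·m
Load 2 — triangular load w₀=2 kN/m (0→w₀ over full span):
  M_2 = w₀Lx/6 - w₀x³/(6L) = 2·16·12/6 - 2·12³/(6·16) = 28 kN·m
Load 3 — applied couple M₀=18 kN·m at a=8 m (b=L-a=8):
  M_3 = M₀x/L - M₀  [x>a] = 18·12/16 - 18 = -9/2 kN·m
Load 4 — applied couple M₀=10 kN·m at a=16/3 m (b=L-a=32/3):
  M_4 = M₀x/L - M₀  [x>a] = 10·12/16 - 10 = -5/2 kN·m
Superposition: M = Σ M_i = 453 kN·m ≈ 453.000000 kN·m

M(12) = 453 kN·m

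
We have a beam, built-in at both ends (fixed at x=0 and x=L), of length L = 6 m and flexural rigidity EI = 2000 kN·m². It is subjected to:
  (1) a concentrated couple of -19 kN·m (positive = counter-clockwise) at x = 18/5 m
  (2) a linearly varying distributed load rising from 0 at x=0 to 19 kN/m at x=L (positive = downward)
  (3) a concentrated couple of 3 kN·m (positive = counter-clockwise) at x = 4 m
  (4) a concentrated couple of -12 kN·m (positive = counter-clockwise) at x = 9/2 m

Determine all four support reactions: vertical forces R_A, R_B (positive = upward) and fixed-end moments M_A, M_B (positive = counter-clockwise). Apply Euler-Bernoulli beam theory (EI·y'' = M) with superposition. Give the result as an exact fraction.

Load 1 — applied couple M₀=-19 kN·m at a=18/5 m (b=L-a=12/5):
  R_A = 6M₀ab/L³ = 6·(-19)·(18/5)·(12/5)/6³ = -114/25 kN
  M_A = M₀b(2a-b)/L² = (-19)·(12/5)·(2·(18/5)-(12/5))/6² = -152/25 kN·m
  R_B = -6M₀ab/L³ = -6·(-19)·(18/5)·(12/5)/6³ = 114/25 kN
  M_B = M₀a(2b-a)/L² = (-19)·(18/5)·(2·(12/5)-(18/5))/6² = -57/25 kN·m
Load 2 — triangular load w₀=19 kN/m (0→w₀ over full span):
  R_A = 3w₀L/20 = 3·19·6/20 = 171/10 kN
  M_A = w₀L²/30 = 19·6²/30 = 114/5 kN·m
  R_B = 7w₀L/20 = 7·19·6/20 = 399/10 kN
  M_B = -w₀L²/20 = -19·6²/20 = -171/5 kN·m
Load 3 — applied couple M₀=3 kN·m at a=4 m (b=L-a=2):
  R_A = 6M₀ab/L³ = 6·3·4·2/6³ = 2/3 kN
  M_A = M₀b(2a-b)/L² = 3·2·(2·4-2)/6² = 1 kN·m
  R_B = -6M₀ab/L³ = -6·3·4·2/6³ = -2/3 kN
  M_B = M₀a(2b-a)/L² = 3·4·(2·2-4)/6² = 0 kN·m
Load 4 — applied couple M₀=-12 kN·m at a=9/2 m (b=L-a=3/2):
  R_A = 6M₀ab/L³ = 6·(-12)·(9/2)·(3/2)/6³ = -9/4 kN
  M_A = M₀b(2a-b)/L² = (-12)·(3/2)·(2·(9/2)-(3/2))/6² = -15/4 kN·m
  R_B = -6M₀ab/L³ = -6·(-12)·(9/2)·(3/2)/6³ = 9/4 kN
  M_B = M₀a(2b-a)/L² = (-12)·(9/2)·(2·(3/2)-(9/2))/6² = 9/4 kN·m
Superposition: R_A = 3287/300 kN, M_A = 1397/100 kN·m, R_B = 13813/300 kN, M_B = -3423/100 kN·m

R_A = 3287/300 kN, M_A = 1397/100 kN·m, R_B = 13813/300 kN, M_B = -3423/100 kN·m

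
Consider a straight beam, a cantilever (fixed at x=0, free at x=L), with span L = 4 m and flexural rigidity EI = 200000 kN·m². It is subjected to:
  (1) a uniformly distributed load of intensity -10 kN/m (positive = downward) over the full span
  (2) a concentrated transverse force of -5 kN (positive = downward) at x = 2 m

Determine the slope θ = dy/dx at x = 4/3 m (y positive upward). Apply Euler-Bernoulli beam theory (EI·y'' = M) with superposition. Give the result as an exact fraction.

θ(4/3) = 17/40500 rad

Load 1 — uniform load w=-10 kN/m over full span:
  θ_1 = -wx(x²-3Lx+3L²)/(6EI) = -(-10)·(4/3)·((4/3)²-3·4·(4/3)+3·4²)/(6·200000) = 19/50625 rad
Load 2 — point force P=-5 kN at a=2 m (b=L-a=2):
  θ_2 = -Px(2a-x)/(2EI)  [x≤a] = -(-5)·(4/3)·(2·2-(4/3))/(2·200000) = 1/22500 rad
Superposition: θ = Σ θ_i = 17/40500 rad ≈ 0.000420 rad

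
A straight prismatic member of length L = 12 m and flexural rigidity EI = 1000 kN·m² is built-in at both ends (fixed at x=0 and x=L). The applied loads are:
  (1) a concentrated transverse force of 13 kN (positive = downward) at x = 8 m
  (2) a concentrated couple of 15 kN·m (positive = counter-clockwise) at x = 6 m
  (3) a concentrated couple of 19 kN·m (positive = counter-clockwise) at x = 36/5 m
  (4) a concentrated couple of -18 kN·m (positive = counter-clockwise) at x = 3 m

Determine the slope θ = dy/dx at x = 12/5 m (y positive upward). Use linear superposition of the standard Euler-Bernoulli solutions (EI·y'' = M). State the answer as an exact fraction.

Load 1 — point force P=13 kN at a=8 m (b=L-a=4):
  θ_1 = -Pb²x(2aL-(3a+b)x)/(2L³EI)  [x≤a] = -13·4²·(12/5)·(2·8·12-(3·8+4)·(12/5))/(2·12³·1000) = -169/9375 rad
Load 2 — applied couple M₀=15 kN·m at a=6 m (b=L-a=6):
  θ_2 = (R_Ax²/2 - M_Ax)/EI  [x≤a] with R_A=15/8, M_A=15/4 = ((15/8)·(12/5)²/2 - (15/4)·(12/5))/1000 = -9/2500 rad
Load 3 — applied couple M₀=19 kN·m at a=36/5 m (b=L-a=24/5):
  θ_3 = (R_Ax²/2 - M_Ax)/EI  [x≤a] with R_A=57/25, M_A=152/25 = ((57/25)·(12/5)²/2 - (152/25)·(12/5))/1000 = -627/78125 rad
Load 4 — applied couple M₀=-18 kN·m at a=3 m (b=L-a=9):
  θ_4 = (R_Ax²/2 - M_Ax)/EI  [x≤a] with R_A=-27/16, M_A=27/8 = ((-27/16)·(12/5)²/2 - (27/8)·(12/5))/1000 = -81/6250 rad
Superposition: θ = Σ θ_i = -39949/937500 rad ≈ -0.042612 rad

θ(12/5) = -39949/937500 rad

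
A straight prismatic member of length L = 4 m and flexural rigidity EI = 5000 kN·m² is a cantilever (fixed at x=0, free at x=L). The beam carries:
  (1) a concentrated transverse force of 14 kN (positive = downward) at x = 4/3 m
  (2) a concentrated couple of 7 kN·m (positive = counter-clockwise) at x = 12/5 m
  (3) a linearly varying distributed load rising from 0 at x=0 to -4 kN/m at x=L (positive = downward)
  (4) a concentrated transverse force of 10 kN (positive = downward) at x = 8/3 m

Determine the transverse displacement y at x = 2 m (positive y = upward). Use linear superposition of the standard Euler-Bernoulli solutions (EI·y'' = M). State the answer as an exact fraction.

Load 1 — point force P=14 kN at a=4/3 m (b=L-a=8/3):
  y_1 = -Pa²(3x-a)/(6EI)  [x>a] = -14·(4/3)²·(3·2-(4/3))/(6·5000) = -196/50625 m
Load 2 — applied couple M₀=7 kN·m at a=12/5 m (b=L-a=8/5):
  y_2 = M₀x²/(2EI)  [x≤a] = 7·2²/(2·5000) = 7/2500 m
Load 3 — triangular load w₀=-4 kN/m (0→w₀ over full span):
  y_3 = (w₀Lx³/12-w₀L²x²/6-w₀x⁵/(120L))/EI = ((-4)·4·2³/12-(-4)·4²·2²/6-(-4)·2⁵/(120·4))/5000 = 121/18750 m
Load 4 — point force P=10 kN at a=8/3 m (b=L-a=4/3):
  y_4 = -Px²(3a-x)/(6EI)  [x≤a] = -10·2²·(3·(8/3)-2)/(6·5000) = -1/125 m
Superposition: y = Σ y_i = -2651/1012500 m ≈ -0.002618 m

y(2) = -2651/1012500 m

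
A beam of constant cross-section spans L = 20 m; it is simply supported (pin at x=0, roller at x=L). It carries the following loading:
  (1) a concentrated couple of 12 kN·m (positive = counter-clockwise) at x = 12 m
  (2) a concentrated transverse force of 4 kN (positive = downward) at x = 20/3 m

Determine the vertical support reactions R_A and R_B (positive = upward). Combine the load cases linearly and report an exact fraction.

Load 1 — applied couple M₀=12 kN·m at a=12 m (b=L-a=8):
  R_A = M₀/L = 12/20 = 3/5 kN
  R_B = -M₀/L = -12/20 = -3/5 kN
Load 2 — point force P=4 kN at a=20/3 m (b=L-a=40/3):
  R_A = Pb/L = 4·(40/3)/20 = 8/3 kN
  R_B = Pa/L = 4·(20/3)/20 = 4/3 kN
Superposition: R_A = 49/15 kN, R_B = 11/15 kN

R_A = 49/15 kN, R_B = 11/15 kN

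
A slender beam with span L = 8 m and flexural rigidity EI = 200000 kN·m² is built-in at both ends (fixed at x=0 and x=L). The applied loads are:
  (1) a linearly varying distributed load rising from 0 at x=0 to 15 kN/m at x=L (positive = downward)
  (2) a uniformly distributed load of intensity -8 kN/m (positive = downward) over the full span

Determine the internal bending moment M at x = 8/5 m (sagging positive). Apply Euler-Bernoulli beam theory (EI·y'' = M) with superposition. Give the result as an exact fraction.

M(8/5) = -208/75 kN·m

Load 1 — triangular load w₀=15 kN/m (0→w₀ over full span):
  M_1 = 3w₀Lx/20 - w₀L²/30 - w₀x³/(6L) = 3·15·8·(8/5)/20 - 15·8²/30 - 15·(8/5)³/(6·8) = -112/25 kN·m
Load 2 — uniform load w=-8 kN/m over full span:
  M_2 = wLx/2 - wL²/12 - wx²/2 = (-8)·8·(8/5)/2 - (-8)·8²/12 - (-8)·(8/5)²/2 = 128/75 kN·m
Superposition: M = Σ M_i = -208/75 kN·m ≈ -2.773333 kN·m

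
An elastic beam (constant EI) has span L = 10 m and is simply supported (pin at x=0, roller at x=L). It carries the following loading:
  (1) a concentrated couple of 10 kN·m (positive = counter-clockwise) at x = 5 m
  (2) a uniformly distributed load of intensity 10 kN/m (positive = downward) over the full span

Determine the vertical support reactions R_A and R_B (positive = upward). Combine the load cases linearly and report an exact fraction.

Load 1 — applied couple M₀=10 kN·m at a=5 m (b=L-a=5):
  R_A = M₀/L = 10/10 = 1 kN
  R_B = -M₀/L = -10/10 = -1 kN
Load 2 — uniform load w=10 kN/m over full span:
  R_A = wL/2 = 10·10/2 = 50 kN
  R_B = wL/2 = 10·10/2 = 50 kN
Superposition: R_A = 51 kN, R_B = 49 kN

R_A = 51 kN, R_B = 49 kN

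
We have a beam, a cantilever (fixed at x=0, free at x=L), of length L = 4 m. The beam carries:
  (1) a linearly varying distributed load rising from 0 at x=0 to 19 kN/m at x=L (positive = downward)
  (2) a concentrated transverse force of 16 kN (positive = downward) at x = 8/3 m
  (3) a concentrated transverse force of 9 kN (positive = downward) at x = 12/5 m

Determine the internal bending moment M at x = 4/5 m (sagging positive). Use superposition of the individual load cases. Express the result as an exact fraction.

M(4/5) = -43352/375 kN·m

Load 1 — triangular load w₀=19 kN/m (0→w₀ over full span):
  M_1 = w₀Lx/2 - w₀L²/3 - w₀x³/(6L) = 19·4·(4/5)/2 - 19·4²/3 - 19·(4/5)³/(6·4) = -26752/375 kN·m
Load 2 — point force P=16 kN at a=8/3 m (b=L-a=4/3):
  M_2 = -P(a-x)  [x≤a] = -16·((8/3)-(4/5)) = -448/15 kN·m
Load 3 — point force P=9 kN at a=12/5 m (b=L-a=8/5):
  M_3 = -P(a-x)  [x≤a] = -9·((12/5)-(4/5)) = -72/5 kN·m
Superposition: M = Σ M_i = -43352/375 kN·m ≈ -115.605333 kN·m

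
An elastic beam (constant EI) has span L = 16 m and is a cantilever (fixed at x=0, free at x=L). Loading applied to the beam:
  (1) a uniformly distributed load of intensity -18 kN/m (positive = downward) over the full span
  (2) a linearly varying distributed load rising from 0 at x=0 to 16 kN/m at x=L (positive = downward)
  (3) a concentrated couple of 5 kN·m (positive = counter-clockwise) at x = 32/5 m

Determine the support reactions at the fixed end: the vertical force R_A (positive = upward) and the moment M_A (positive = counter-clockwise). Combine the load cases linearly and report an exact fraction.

Load 1 — uniform load w=-18 kN/m over full span:
  R_A = wL = (-18)·16 = -288 kN
  M_A = wL²/2 = (-18)·16²/2 = -2304 kN·m
Load 2 — triangular load w₀=16 kN/m (0→w₀ over full span):
  R_A = w₀L/2 = 16·16/2 = 128 kN
  M_A = w₀L²/3 = 16·16²/3 = 4096/3 kN·m
Load 3 — applied couple M₀=5 kN·m at a=32/5 m (b=L-a=48/5):
  R_A = 0 kN
  M_A = -M₀ = -5 kN·m
Superposition: R_A = -160 kN, M_A = -2831/3 kN·m

R_A = -160 kN, M_A = -2831/3 kN·m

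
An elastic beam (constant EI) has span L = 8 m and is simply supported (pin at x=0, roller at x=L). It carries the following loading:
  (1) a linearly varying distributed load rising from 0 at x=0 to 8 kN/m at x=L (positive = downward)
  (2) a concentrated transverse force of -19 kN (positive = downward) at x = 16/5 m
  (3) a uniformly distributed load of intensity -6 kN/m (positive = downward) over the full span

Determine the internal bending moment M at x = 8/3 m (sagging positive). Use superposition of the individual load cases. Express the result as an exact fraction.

M(8/3) = -19352/405 kN·m

Load 1 — triangular load w₀=8 kN/m (0→w₀ over full span):
  M_1 = w₀Lx/6 - w₀x³/(6L) = 8·8·(8/3)/6 - 8·(8/3)³/(6·8) = 2048/81 kN·m
Load 2 — point force P=-19 kN at a=16/5 m (b=L-a=24/5):
  M_2 = Pbx/L  [x≤a] = (-19)·(24/5)·(8/3)/8 = -152/5 kN·m
Load 3 — uniform load w=-6 kN/m over full span:
  M_3 = wx(L-x)/2 = (-6)·(8/3)·(8-(8/3))/2 = -128/3 kN·m
Superposition: M = Σ M_i = -19352/405 kN·m ≈ -47.782716 kN·m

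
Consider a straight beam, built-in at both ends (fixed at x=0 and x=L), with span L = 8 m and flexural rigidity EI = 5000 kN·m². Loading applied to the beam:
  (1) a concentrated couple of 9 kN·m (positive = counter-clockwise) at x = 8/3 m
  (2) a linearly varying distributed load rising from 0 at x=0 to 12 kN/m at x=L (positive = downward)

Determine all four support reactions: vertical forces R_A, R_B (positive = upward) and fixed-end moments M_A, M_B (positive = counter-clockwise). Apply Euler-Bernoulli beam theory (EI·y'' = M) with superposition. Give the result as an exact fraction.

Load 1 — applied couple M₀=9 kN·m at a=8/3 m (b=L-a=16/3):
  R_A = 6M₀ab/L³ = 6·9·(8/3)·(16/3)/8³ = 3/2 kN
  M_A = M₀b(2a-b)/L² = 9·(16/3)·(2·(8/3)-(16/3))/8² = 0 kN·m
  R_B = -6M₀ab/L³ = -6·9·(8/3)·(16/3)/8³ = -3/2 kN
  M_B = M₀a(2b-a)/L² = 9·(8/3)·(2·(16/3)-(8/3))/8² = 3 kN·m
Load 2 — triangular load w₀=12 kN/m (0→w₀ over full span):
  R_A = 3w₀L/20 = 3·12·8/20 = 72/5 kN
  M_A = w₀L²/30 = 12·8²/30 = 128/5 kN·m
  R_B = 7w₀L/20 = 7·12·8/20 = 168/5 kN
  M_B = -w₀L²/20 = -12·8²/20 = -192/5 kN·m
Superposition: R_A = 159/10 kN, M_A = 128/5 kN·m, R_B = 321/10 kN, M_B = -177/5 kN·m

R_A = 159/10 kN, M_A = 128/5 kN·m, R_B = 321/10 kN, M_B = -177/5 kN·m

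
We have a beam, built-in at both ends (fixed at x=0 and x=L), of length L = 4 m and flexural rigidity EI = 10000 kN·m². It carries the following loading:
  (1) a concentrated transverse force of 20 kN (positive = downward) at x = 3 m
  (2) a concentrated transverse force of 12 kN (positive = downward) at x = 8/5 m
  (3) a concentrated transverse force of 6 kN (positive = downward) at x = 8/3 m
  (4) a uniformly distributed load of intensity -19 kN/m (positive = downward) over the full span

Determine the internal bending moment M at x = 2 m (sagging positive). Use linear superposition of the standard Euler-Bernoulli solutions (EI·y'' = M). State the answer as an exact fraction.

Load 1 — point force P=20 kN at a=3 m (b=L-a=1):
  M_1 = Pb²(3a+b)x/L³ - Pab²/L²  [x≤a] = 20·1²·(3·3+1)·2/4³ - 20·3·1²/4² = 5/2 kN·m
Load 2 — point force P=12 kN at a=8/5 m (b=L-a=12/5):
  M_2 = Pa²(a+3b)(L-x)/L³ - Pa²b/L²  [x>a] = 12·(8/5)²·((8/5)+3·(12/5))·(4-2)/4³ - 12·(8/5)²·(12/5)/4² = 96/25 kN·m
Load 3 — point force P=6 kN at a=8/3 m (b=L-a=4/3):
  M_3 = Pb²(3a+b)x/L³ - Pab²/L²  [x≤a] = 6·(4/3)²·(3·(8/3)+(4/3))·2/4³ - 6·(8/3)·(4/3)²/4² = 4/3 kN·m
Load 4 — uniform load w=-19 kN/m over full span:
  M_4 = wLx/2 - wL²/12 - wx²/2 = (-19)·4·2/2 - (-19)·4²/12 - (-19)·2²/2 = -38/3 kN·m
Superposition: M = Σ M_i = -749/150 kN·m ≈ -4.993333 kN·m

M(2) = -749/150 kN·m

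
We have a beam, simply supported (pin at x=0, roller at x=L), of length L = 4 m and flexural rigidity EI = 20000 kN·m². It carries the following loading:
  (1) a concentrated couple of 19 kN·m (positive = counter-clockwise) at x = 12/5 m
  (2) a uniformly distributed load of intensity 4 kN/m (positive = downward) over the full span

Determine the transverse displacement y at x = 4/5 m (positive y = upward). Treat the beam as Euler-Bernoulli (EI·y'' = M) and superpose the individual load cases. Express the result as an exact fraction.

y(4/5) = -749/1171875 m

Load 1 — applied couple M₀=19 kN·m at a=12/5 m (b=L-a=8/5):
  y_1 = (M₀x³/(6L)+C₁x)/EI  [x≤a] with C₁=M₀(3b²-L²)/(6L)=-494/75 = (19·(4/5)³/(6·4)+(-494/75)·(4/5))/20000 = -19/78125 m
Load 2 — uniform load w=4 kN/m over full span:
  y_2 = -wx(L³-2Lx²+x³)/(24EI) = -4·(4/5)·(4³-2·4·(4/5)²+(4/5)³)/(24·20000) = -464/1171875 m
Superposition: y = Σ y_i = -749/1171875 m ≈ -0.000639 m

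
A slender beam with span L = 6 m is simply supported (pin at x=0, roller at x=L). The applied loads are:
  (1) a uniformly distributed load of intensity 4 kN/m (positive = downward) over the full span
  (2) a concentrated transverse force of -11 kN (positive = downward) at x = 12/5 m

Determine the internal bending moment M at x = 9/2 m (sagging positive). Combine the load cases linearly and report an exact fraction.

Load 1 — uniform load w=4 kN/m over full span:
  M_1 = wx(L-x)/2 = 4·(9/2)·(6-(9/2))/2 = 27/2 kN·m
Load 2 — point force P=-11 kN at a=12/5 m (b=L-a=18/5):
  M_2 = Pa(L-x)/L  [x>a] = (-11)·(12/5)·(6-(9/2))/6 = -33/5 kN·m
Superposition: M = Σ M_i = 69/10 kN·m ≈ 6.900000 kN·m

M(9/2) = 69/10 kN·m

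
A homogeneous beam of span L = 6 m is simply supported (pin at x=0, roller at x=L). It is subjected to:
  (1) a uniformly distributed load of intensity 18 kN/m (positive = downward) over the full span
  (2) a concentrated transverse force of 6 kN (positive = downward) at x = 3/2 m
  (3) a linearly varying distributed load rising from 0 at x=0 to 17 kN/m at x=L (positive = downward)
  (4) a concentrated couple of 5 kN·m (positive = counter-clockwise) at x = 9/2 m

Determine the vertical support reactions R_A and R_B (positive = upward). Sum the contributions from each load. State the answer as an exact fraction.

Load 1 — uniform load w=18 kN/m over full span:
  R_A = wL/2 = 18·6/2 = 54 kN
  R_B = wL/2 = 18·6/2 = 54 kN
Load 2 — point force P=6 kN at a=3/2 m (b=L-a=9/2):
  R_A = Pb/L = 6·(9/2)/6 = 9/2 kN
  R_B = Pa/L = 6·(3/2)/6 = 3/2 kN
Load 3 — triangular load w₀=17 kN/m (0→w₀ over full span):
  R_A = w₀L/6 = 17·6/6 = 17 kN
  R_B = w₀L/3 = 17·6/3 = 34 kN
Load 4 — applied couple M₀=5 kN·m at a=9/2 m (b=L-a=3/2):
  R_A = M₀/L = 5/6 kN
  R_B = -M₀/L = -5/6 kN
Superposition: R_A = 229/3 kN, R_B = 266/3 kN

R_A = 229/3 kN, R_B = 266/3 kN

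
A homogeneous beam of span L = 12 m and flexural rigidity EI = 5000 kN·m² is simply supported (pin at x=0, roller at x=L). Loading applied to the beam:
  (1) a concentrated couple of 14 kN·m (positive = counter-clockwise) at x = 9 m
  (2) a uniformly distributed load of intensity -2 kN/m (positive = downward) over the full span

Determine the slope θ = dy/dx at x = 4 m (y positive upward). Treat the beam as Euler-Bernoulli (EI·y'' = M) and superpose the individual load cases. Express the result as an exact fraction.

Load 1 — applied couple M₀=14 kN·m at a=9 m (b=L-a=3):
  θ_1 = (M₀x²/(2L)+C₁)/EI  [x≤a] with C₁=M₀(3b²-L²)/(6L)=-91/4 = (14·4²/(2·12)+(-91/4))/5000 = -161/60000 rad
Load 2 — uniform load w=-2 kN/m over full span:
  θ_2 = -w(L³-6Lx²+4x³)/(24EI) = -(-2)·(12³-6·12·4²+4·4³)/(24·5000) = 26/1875 rad
Superposition: θ = Σ θ_i = 671/60000 rad ≈ 0.011183 rad

θ(4) = 671/60000 rad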